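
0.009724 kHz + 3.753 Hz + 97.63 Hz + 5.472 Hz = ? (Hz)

In Hz:
  0.009724 kHz = 0.009724 × 10³ Hz = 9.724
  3.753 Hz → 3.753
  97.63 Hz → 97.63
  5.472 Hz → 5.472
Sum: 9.724 + 3.753 + 97.63 + 5.472 = 116.579

116.579 Hz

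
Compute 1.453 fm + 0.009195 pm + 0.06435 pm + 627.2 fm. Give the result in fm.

In fm:
  1.453 fm → 1.453
  0.009195 pm = 0.009195e3 fm = 9.195
  0.06435 pm = 0.06435e3 fm = 64.35
  627.2 fm → 627.2
Sum: 1.453 + 9.195 + 64.35 + 627.2 = 702.198

702.198 fm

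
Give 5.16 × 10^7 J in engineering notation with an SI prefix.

= 51.6 × 10^6 J; 10^6 is mega.

51.6 MJ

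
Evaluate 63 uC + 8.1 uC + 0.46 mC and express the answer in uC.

In uC:
  63 uC → 63
  8.1 uC → 8.1
  0.46 mC = 0.46 × 10³ uC = 460
Sum: 63 + 8.1 + 460 = 531.1

531.1 uC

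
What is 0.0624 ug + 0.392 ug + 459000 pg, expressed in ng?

In ng:
  0.0624 ug = 0.0624 × 10³ ng = 62.4
  0.392 ug = 0.392 × 10³ ng = 392
  459000 pg = 459000 × 10⁻³ ng = 459
Sum: 62.4 + 392 + 459 = 913.4

913.4 ng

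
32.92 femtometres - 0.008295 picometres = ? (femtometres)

24.625 femtometres

In femtometres:
  32.92 femtometres → 32.92
  0.008295 picometres = 0.008295 × 10³ femtometres = 8.295
Difference: 32.92 - 8.295 = 24.625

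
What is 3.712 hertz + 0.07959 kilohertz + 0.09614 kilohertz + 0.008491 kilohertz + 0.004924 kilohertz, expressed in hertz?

192.857 hertz

In hertz:
  3.712 hertz → 3.712
  0.07959 kilohertz = 0.07959e3 hertz = 79.59
  0.09614 kilohertz = 0.09614e3 hertz = 96.14
  0.008491 kilohertz = 0.008491e3 hertz = 8.491
  0.004924 kilohertz = 0.004924e3 hertz = 4.924
Sum: 3.712 + 79.59 + 96.14 + 8.491 + 4.924 = 192.857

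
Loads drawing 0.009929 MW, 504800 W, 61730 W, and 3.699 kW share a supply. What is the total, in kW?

580.158 kW

In kW:
  0.009929 MW = 0.009929e3 kW = 9.929
  504800 W = 504800e-3 kW = 504.8
  61730 W = 61730e-3 kW = 61.73
  3.699 kW → 3.699
Sum: 9.929 + 504.8 + 61.73 + 3.699 = 580.158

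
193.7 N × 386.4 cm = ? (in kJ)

193.7 × 386.4e-2 = 74845.68e-2 J

0.7484568 kJ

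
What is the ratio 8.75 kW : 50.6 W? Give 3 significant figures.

(8.75e3) / (50.6) = 0.1729e3

173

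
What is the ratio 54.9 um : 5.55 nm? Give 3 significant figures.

9890

(54.9e-6) / (5.55e-9) = 9.892e3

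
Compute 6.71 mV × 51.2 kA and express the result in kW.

6.71e-3 × 51.2e3 = 343.552 W

0.343552 kW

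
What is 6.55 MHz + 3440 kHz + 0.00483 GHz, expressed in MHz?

14.82 MHz

In MHz:
  6.55 MHz → 6.55
  3440 kHz = 3440 × 10⁻³ MHz = 3.44
  0.00483 GHz = 0.00483 × 10³ MHz = 4.83
Sum: 6.55 + 3.44 + 4.83 = 14.82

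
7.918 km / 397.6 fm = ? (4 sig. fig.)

19910000000000000

(7.918e3) / (397.6e-15) = 0.019914e18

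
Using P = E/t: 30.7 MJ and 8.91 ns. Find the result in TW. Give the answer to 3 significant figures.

3450 TW

(30.7e6) / (8.91e-9) = 3.4456e15 W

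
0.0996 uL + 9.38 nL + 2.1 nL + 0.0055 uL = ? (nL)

In nL:
  0.0996 uL = 0.0996 × 10³ nL = 99.6
  9.38 nL → 9.38
  2.1 nL → 2.1
  0.0055 uL = 0.0055 × 10³ nL = 5.5
Sum: 99.6 + 9.38 + 2.1 + 5.5 = 116.58

116.58 nL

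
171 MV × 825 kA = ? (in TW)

171 × 10^6 × 825 × 10^3 = 141075 × 10^9 W

141.075 TW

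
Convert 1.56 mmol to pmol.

1560000000 pmol

milli = 10⁻³, pico = 10⁻¹²; factor is 10⁹.
1.56 × 10⁹ = 1560000000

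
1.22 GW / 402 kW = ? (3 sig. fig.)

(1.22 × 10⁹) / (402 × 10³) = 0.003035 × 10⁶

3030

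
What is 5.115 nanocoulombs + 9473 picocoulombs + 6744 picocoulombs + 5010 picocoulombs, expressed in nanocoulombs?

In nanocoulombs:
  5.115 nanocoulombs → 5.115
  9473 picocoulombs = 9473 × 10^-3 nanocoulombs = 9.473
  6744 picocoulombs = 6744 × 10^-3 nanocoulombs = 6.744
  5010 picocoulombs = 5010 × 10^-3 nanocoulombs = 5.01
Sum: 5.115 + 9.473 + 6.744 + 5.01 = 26.342

26.342 nanocoulombs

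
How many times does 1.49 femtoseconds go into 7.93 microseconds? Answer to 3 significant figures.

(7.93e-6) / (1.49e-15) = 5.322e9

5320000000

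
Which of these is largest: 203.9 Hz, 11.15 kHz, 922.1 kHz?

203.9 Hz = 203.9 Hz
11.15 kHz = 11150 Hz
922.1 kHz = 922100 Hz

922.1 kHz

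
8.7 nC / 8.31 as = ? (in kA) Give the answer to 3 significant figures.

1050000 kA

(8.7 × 10^-9) / (8.31 × 10^-18) = 1.0469 × 10^9 A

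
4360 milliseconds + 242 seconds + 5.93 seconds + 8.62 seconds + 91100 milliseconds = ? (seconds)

352.01 seconds

In seconds:
  4360 milliseconds = 4360 × 10⁻³ seconds = 4.36
  242 seconds → 242
  5.93 seconds → 5.93
  8.62 seconds → 8.62
  91100 milliseconds = 91100 × 10⁻³ seconds = 91.1
Sum: 4.36 + 242 + 5.93 + 8.62 + 91.1 = 352.01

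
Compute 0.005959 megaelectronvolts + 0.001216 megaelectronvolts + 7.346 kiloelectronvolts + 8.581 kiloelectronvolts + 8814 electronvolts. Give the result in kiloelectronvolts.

31.916 kiloelectronvolts

In kiloelectronvolts:
  0.005959 megaelectronvolts = 0.005959 × 10^3 kiloelectronvolts = 5.959
  0.001216 megaelectronvolts = 0.001216 × 10^3 kiloelectronvolts = 1.216
  7.346 kiloelectronvolts → 7.346
  8.581 kiloelectronvolts → 8.581
  8814 electronvolts = 8814 × 10^-3 kiloelectronvolts = 8.814
Sum: 5.959 + 1.216 + 7.346 + 8.581 + 8.814 = 31.916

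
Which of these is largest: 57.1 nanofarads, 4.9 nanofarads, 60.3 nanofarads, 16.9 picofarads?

57.1 nanofarads = 0.0000000571 farads
4.9 nanofarads = 0.0000000049 farads
60.3 nanofarads = 0.0000000603 farads
16.9 picofarads = 0.0000000000169 farads

60.3 nanofarads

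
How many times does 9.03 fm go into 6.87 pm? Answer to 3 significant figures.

(6.87 × 10⁻¹²) / (9.03 × 10⁻¹⁵) = 0.7608 × 10³

761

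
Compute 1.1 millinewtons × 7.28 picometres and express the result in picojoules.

0.008008 picojoules

1.1 × 10^-3 × 7.28 × 10^-12 = 8.008 × 10^-15 J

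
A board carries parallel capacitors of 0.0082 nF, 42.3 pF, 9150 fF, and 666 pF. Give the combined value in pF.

In pF:
  0.0082 nF = 0.0082 × 10^3 pF = 8.2
  42.3 pF → 42.3
  9150 fF = 9150 × 10^-3 pF = 9.15
  666 pF → 666
Sum: 8.2 + 42.3 + 9.15 + 666 = 725.65

725.65 pF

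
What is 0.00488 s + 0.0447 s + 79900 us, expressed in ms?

In ms:
  0.00488 s = 0.00488 × 10^3 ms = 4.88
  0.0447 s = 0.0447 × 10^3 ms = 44.7
  79900 us = 79900 × 10^-3 ms = 79.9
Sum: 4.88 + 44.7 + 79.9 = 129.48

129.48 ms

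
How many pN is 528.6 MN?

528600000000000000000 pN

mega = 10^6, pico = 10^-12; factor is 10^18.
528.6 × 10^18 = 528600000000000000000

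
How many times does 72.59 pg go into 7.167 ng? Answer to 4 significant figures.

(7.167 × 10^-9) / (72.59 × 10^-12) = 0.098733 × 10^3

98.73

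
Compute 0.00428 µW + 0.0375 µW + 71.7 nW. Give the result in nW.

113.48 nW

In nW:
  0.00428 µW = 0.00428e3 nW = 4.28
  0.0375 µW = 0.0375e3 nW = 37.5
  71.7 nW → 71.7
Sum: 4.28 + 37.5 + 71.7 = 113.48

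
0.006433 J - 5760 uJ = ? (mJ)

0.673 mJ

In mJ:
  0.006433 J = 0.006433 × 10³ mJ = 6.433
  5760 uJ = 5760 × 10⁻³ mJ = 5.76
Difference: 6.433 - 5.76 = 0.673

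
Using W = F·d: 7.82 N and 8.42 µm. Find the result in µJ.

65.8444 µJ

7.82 × 8.42 × 10^-6 = 65.8444 × 10^-6 J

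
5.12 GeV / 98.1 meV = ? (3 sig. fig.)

52200000000

(5.12 × 10^9) / (98.1 × 10^-3) = 0.05219 × 10^12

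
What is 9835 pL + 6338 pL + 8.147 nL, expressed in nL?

24.32 nL

In nL:
  9835 pL = 9835 × 10^-3 nL = 9.835
  6338 pL = 6338 × 10^-3 nL = 6.338
  8.147 nL → 8.147
Sum: 9.835 + 6.338 + 8.147 = 24.32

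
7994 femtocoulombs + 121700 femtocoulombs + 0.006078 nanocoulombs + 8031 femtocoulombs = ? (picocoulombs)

143.803 picocoulombs

In picocoulombs:
  7994 femtocoulombs = 7994e-3 picocoulombs = 7.994
  121700 femtocoulombs = 121700e-3 picocoulombs = 121.7
  0.006078 nanocoulombs = 0.006078e3 picocoulombs = 6.078
  8031 femtocoulombs = 8031e-3 picocoulombs = 8.031
Sum: 7.994 + 121.7 + 6.078 + 8.031 = 143.803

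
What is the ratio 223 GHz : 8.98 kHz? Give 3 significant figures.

(223 × 10^9) / (8.98 × 10^3) = 24.83 × 10^6

24800000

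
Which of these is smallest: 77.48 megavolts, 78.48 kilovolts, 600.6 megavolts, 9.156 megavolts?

77.48 megavolts = 77480000 volts
78.48 kilovolts = 78480 volts
600.6 megavolts = 600600000 volts
9.156 megavolts = 9156000 volts

78.48 kilovolts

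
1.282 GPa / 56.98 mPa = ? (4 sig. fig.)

(1.282 × 10^9) / (56.98 × 10^-3) = 0.022499 × 10^12

22500000000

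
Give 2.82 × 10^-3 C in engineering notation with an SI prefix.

2.82 mC

= 2.82 × 10^-3 C; 10^-3 is milli.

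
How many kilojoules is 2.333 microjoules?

0.000000002333 kilojoules

micro = 1e-6, kilo = 1e3; factor is 1e-9.
2.333 × 1e-9 = 0.000000002333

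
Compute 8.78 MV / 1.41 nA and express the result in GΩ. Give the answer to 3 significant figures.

6230000 GΩ

(8.78 × 10⁶) / (1.41 × 10⁻⁹) = 6.227 × 10¹⁵ Ω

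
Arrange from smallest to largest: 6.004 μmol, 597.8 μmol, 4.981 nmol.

6.004 μmol = 0.000006004 mol
597.8 μmol = 0.0005978 mol
4.981 nmol = 0.000000004981 mol

4.981 nmol < 6.004 μmol < 597.8 μmol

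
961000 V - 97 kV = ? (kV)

In kV:
  961000 V = 961000e-3 kV = 961
  97 kV → 97
Difference: 961 - 97 = 864

864 kV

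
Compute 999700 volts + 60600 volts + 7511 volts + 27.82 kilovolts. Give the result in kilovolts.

In kilovolts:
  999700 volts = 999700 × 10^-3 kilovolts = 999.7
  60600 volts = 60600 × 10^-3 kilovolts = 60.6
  7511 volts = 7511 × 10^-3 kilovolts = 7.511
  27.82 kilovolts → 27.82
Sum: 999.7 + 60.6 + 7.511 + 27.82 = 1095.631

1095.631 kilovolts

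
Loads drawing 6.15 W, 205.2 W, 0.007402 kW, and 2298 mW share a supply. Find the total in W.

221.05 W

In W:
  6.15 W → 6.15
  205.2 W → 205.2
  0.007402 kW = 0.007402 × 10^3 W = 7.402
  2298 mW = 2298 × 10^-3 W = 2.298
Sum: 6.15 + 205.2 + 7.402 + 2.298 = 221.05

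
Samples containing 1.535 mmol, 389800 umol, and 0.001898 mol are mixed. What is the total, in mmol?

In mmol:
  1.535 mmol → 1.535
  389800 umol = 389800 × 10^-3 mmol = 389.8
  0.001898 mol = 0.001898 × 10^3 mmol = 1.898
Sum: 1.535 + 389.8 + 1.898 = 393.233

393.233 mmol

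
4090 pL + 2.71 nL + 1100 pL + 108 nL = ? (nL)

115.9 nL

In nL:
  4090 pL = 4090e-3 nL = 4.09
  2.71 nL → 2.71
  1100 pL = 1100e-3 nL = 1.1
  108 nL → 108
Sum: 4.09 + 2.71 + 1.1 + 108 = 115.9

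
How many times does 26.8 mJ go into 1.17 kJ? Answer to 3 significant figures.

(1.17 × 10^3) / (26.8 × 10^-3) = 0.04366 × 10^6

43700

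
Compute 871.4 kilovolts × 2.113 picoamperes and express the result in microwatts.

871.4e3 × 2.113e-12 = 1841.2682e-9 W

1.8412682 microwatts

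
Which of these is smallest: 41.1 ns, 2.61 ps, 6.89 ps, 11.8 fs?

11.8 fs

41.1 ns = 0.0000000411 s
2.61 ps = 0.00000000000261 s
6.89 ps = 0.00000000000689 s
11.8 fs = 0.0000000000000118 s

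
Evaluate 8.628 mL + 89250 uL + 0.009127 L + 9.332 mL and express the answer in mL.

116.337 mL

In mL:
  8.628 mL → 8.628
  89250 uL = 89250e-3 mL = 89.25
  0.009127 L = 0.009127e3 mL = 9.127
  9.332 mL → 9.332
Sum: 8.628 + 89.25 + 9.127 + 9.332 = 116.337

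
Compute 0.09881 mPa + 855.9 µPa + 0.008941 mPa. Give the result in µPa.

963.651 µPa

In µPa:
  0.09881 mPa = 0.09881 × 10³ µPa = 98.81
  855.9 µPa → 855.9
  0.008941 mPa = 0.008941 × 10³ µPa = 8.941
Sum: 98.81 + 855.9 + 8.941 = 963.651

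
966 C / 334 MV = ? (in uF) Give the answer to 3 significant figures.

(966) / (334e6) = 2.8922e-6 F

2.89 uF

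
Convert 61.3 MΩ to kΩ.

61300 kΩ

mega = 10^6, kilo = 10^3; factor is 10^3.
61.3 × 10^3 = 61300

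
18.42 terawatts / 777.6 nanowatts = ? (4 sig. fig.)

(18.42 × 10¹²) / (777.6 × 10⁻⁹) = 0.023688 × 10²¹

23690000000000000000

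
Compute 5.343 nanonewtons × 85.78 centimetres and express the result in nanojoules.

4.5832254 nanojoules

5.343 × 10⁻⁹ × 85.78 × 10⁻² = 458.32254 × 10⁻¹¹ J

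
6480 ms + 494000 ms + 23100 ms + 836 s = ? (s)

In s:
  6480 ms = 6480e-3 s = 6.48
  494000 ms = 494000e-3 s = 494
  23100 ms = 23100e-3 s = 23.1
  836 s → 836
Sum: 6.48 + 494 + 23.1 + 836 = 1359.58

1359.58 s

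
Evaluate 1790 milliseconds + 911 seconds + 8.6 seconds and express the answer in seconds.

In seconds:
  1790 milliseconds = 1790e-3 seconds = 1.79
  911 seconds → 911
  8.6 seconds → 8.6
Sum: 1.79 + 911 + 8.6 = 921.39

921.39 seconds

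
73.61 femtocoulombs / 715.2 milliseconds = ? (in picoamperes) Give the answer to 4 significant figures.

(73.61 × 10^-15) / (715.2 × 10^-3) = 0.102922 × 10^-12 A

0.1029 picoamperes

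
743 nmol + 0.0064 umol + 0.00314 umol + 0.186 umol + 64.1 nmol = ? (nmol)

1002.64 nmol

In nmol:
  743 nmol → 743
  0.0064 umol = 0.0064 × 10³ nmol = 6.4
  0.00314 umol = 0.00314 × 10³ nmol = 3.14
  0.186 umol = 0.186 × 10³ nmol = 186
  64.1 nmol → 64.1
Sum: 743 + 6.4 + 3.14 + 186 + 64.1 = 1002.64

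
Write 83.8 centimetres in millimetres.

838 millimetres

centi = 10⁻², milli = 10⁻³; factor is 10¹.
83.8 × 10¹ = 838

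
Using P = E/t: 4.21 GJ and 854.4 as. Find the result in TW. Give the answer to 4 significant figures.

(4.21e9) / (854.4e-18) = 0.00492743e27 W

4927000000000 TW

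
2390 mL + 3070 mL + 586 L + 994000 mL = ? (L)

1585.46 L

In L:
  2390 mL = 2390 × 10^-3 L = 2.39
  3070 mL = 3070 × 10^-3 L = 3.07
  586 L → 586
  994000 mL = 994000 × 10^-3 L = 994
Sum: 2.39 + 3.07 + 586 + 994 = 1585.46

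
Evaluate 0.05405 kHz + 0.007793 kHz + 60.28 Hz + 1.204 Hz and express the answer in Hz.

In Hz:
  0.05405 kHz = 0.05405 × 10³ Hz = 54.05
  0.007793 kHz = 0.007793 × 10³ Hz = 7.793
  60.28 Hz → 60.28
  1.204 Hz → 1.204
Sum: 54.05 + 7.793 + 60.28 + 1.204 = 123.327

123.327 Hz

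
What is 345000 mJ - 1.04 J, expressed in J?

343.96 J

In J:
  345000 mJ = 345000e-3 J = 345
  1.04 J → 1.04
Difference: 345 - 1.04 = 343.96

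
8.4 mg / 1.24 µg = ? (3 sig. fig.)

6770

(8.4e-3) / (1.24e-6) = 6.774e3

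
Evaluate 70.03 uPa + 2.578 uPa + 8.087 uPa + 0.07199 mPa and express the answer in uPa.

In uPa:
  70.03 uPa → 70.03
  2.578 uPa → 2.578
  8.087 uPa → 8.087
  0.07199 mPa = 0.07199 × 10^3 uPa = 71.99
Sum: 70.03 + 2.578 + 8.087 + 71.99 = 152.685

152.685 uPa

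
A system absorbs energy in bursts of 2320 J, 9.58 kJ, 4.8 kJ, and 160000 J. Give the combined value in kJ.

In kJ:
  2320 J = 2320 × 10^-3 kJ = 2.32
  9.58 kJ → 9.58
  4.8 kJ → 4.8
  160000 J = 160000 × 10^-3 kJ = 160
Sum: 2.32 + 9.58 + 4.8 + 160 = 176.7

176.7 kJ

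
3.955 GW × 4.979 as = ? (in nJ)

3.955 × 10⁹ × 4.979 × 10⁻¹⁸ = 19.691945 × 10⁻⁹ J

19.691945 nJ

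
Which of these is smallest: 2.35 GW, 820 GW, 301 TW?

2.35 GW

2.35 GW = 2350000000 W
820 GW = 820000000000 W
301 TW = 301000000000000 W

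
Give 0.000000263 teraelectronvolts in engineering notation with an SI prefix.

= 263 × 10^3 electronvolts; 10^3 is kilo.

263 kiloelectronvolts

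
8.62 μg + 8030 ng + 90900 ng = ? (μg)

107.55 μg

In μg:
  8.62 μg → 8.62
  8030 ng = 8030e-3 μg = 8.03
  90900 ng = 90900e-3 μg = 90.9
Sum: 8.62 + 8.03 + 90.9 = 107.55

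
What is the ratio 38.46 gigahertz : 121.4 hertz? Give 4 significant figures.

316800000

(38.46 × 10⁹) / (121.4) = 0.3168 × 10⁹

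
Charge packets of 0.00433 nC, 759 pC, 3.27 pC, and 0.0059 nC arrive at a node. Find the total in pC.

In pC:
  0.00433 nC = 0.00433 × 10^3 pC = 4.33
  759 pC → 759
  3.27 pC → 3.27
  0.0059 nC = 0.0059 × 10^3 pC = 5.9
Sum: 4.33 + 759 + 3.27 + 5.9 = 772.5

772.5 pC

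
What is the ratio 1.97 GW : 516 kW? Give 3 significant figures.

3820

(1.97 × 10⁹) / (516 × 10³) = 0.003818 × 10⁶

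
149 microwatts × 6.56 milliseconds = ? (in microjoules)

0.97744 microjoules

149e-6 × 6.56e-3 = 977.44e-9 J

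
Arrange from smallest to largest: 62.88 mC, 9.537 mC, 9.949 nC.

62.88 mC = 0.06288 C
9.537 mC = 0.009537 C
9.949 nC = 0.000000009949 C

9.949 nC < 9.537 mC < 62.88 mC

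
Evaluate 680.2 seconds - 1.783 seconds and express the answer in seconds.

678.417 seconds

In seconds:
  680.2 seconds → 680.2
  1.783 seconds → 1.783
Difference: 680.2 - 1.783 = 678.417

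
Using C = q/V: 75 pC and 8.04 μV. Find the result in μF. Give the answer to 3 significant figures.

(75 × 10^-12) / (8.04 × 10^-6) = 9.3284 × 10^-6 F

9.33 μF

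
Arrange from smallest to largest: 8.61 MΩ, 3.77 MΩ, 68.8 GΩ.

8.61 MΩ = 8610000 Ω
3.77 MΩ = 3770000 Ω
68.8 GΩ = 68800000000 Ω

3.77 MΩ < 8.61 MΩ < 68.8 GΩ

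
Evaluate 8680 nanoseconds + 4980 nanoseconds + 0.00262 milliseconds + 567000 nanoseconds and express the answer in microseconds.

In microseconds:
  8680 nanoseconds = 8680 × 10⁻³ microseconds = 8.68
  4980 nanoseconds = 4980 × 10⁻³ microseconds = 4.98
  0.00262 milliseconds = 0.00262 × 10³ microseconds = 2.62
  567000 nanoseconds = 567000 × 10⁻³ microseconds = 567
Sum: 8.68 + 4.98 + 2.62 + 567 = 583.28

583.28 microseconds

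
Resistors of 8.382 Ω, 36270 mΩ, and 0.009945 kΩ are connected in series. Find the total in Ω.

In Ω:
  8.382 Ω → 8.382
  36270 mΩ = 36270 × 10⁻³ Ω = 36.27
  0.009945 kΩ = 0.009945 × 10³ Ω = 9.945
Sum: 8.382 + 36.27 + 9.945 = 54.597

54.597 Ω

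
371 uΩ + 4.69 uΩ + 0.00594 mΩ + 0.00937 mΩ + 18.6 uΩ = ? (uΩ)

In uΩ:
  371 uΩ → 371
  4.69 uΩ → 4.69
  0.00594 mΩ = 0.00594 × 10³ uΩ = 5.94
  0.00937 mΩ = 0.00937 × 10³ uΩ = 9.37
  18.6 uΩ → 18.6
Sum: 371 + 4.69 + 5.94 + 9.37 + 18.6 = 409.6

409.6 uΩ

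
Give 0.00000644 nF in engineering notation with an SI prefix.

= 6.44 × 10⁻¹⁵ F; 10⁻¹⁵ is femto.

6.44 fF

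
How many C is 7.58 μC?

micro = 10^-6, (no prefix) = 10^0; factor is 10^-6.
7.58 × 10^-6 = 0.00000758

0.00000758 C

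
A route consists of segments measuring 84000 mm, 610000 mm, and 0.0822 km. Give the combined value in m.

In m:
  84000 mm = 84000e-3 m = 84
  610000 mm = 610000e-3 m = 610
  0.0822 km = 0.0822e3 m = 82.2
Sum: 84 + 610 + 82.2 = 776.2

776.2 m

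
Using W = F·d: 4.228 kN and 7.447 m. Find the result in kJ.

31.485916 kJ

4.228 × 10³ × 7.447 = 31.485916 × 10³ J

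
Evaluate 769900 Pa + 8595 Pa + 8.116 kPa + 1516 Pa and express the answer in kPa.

In kPa:
  769900 Pa = 769900e-3 kPa = 769.9
  8595 Pa = 8595e-3 kPa = 8.595
  8.116 kPa → 8.116
  1516 Pa = 1516e-3 kPa = 1.516
Sum: 769.9 + 8.595 + 8.116 + 1.516 = 788.127

788.127 kPa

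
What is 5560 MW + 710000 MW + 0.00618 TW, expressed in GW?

721.74 GW

In GW:
  5560 MW = 5560 × 10^-3 GW = 5.56
  710000 MW = 710000 × 10^-3 GW = 710
  0.00618 TW = 0.00618 × 10^3 GW = 6.18
Sum: 5.56 + 710 + 6.18 = 721.74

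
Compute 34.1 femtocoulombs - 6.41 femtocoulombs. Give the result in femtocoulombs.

In femtocoulombs:
  34.1 femtocoulombs → 34.1
  6.41 femtocoulombs → 6.41
Difference: 34.1 - 6.41 = 27.69

27.69 femtocoulombs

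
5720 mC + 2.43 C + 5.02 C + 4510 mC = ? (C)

17.68 C

In C:
  5720 mC = 5720 × 10⁻³ C = 5.72
  2.43 C → 2.43
  5.02 C → 5.02
  4510 mC = 4510 × 10⁻³ C = 4.51
Sum: 5.72 + 2.43 + 5.02 + 4.51 = 17.68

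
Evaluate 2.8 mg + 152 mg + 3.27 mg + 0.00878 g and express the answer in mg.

In mg:
  2.8 mg → 2.8
  152 mg → 152
  3.27 mg → 3.27
  0.00878 g = 0.00878e3 mg = 8.78
Sum: 2.8 + 152 + 3.27 + 8.78 = 166.85

166.85 mg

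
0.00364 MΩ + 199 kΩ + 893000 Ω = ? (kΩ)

1095.64 kΩ

In kΩ:
  0.00364 MΩ = 0.00364 × 10^3 kΩ = 3.64
  199 kΩ → 199
  893000 Ω = 893000 × 10^-3 kΩ = 893
Sum: 3.64 + 199 + 893 = 1095.64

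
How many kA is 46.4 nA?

0.0000000000464 kA

nano = 10⁻⁹, kilo = 10³; factor is 10⁻¹².
46.4 × 10⁻¹² = 0.0000000000464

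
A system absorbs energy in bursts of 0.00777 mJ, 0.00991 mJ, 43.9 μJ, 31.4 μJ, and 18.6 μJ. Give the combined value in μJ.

111.58 μJ

In μJ:
  0.00777 mJ = 0.00777 × 10^3 μJ = 7.77
  0.00991 mJ = 0.00991 × 10^3 μJ = 9.91
  43.9 μJ → 43.9
  31.4 μJ → 31.4
  18.6 μJ → 18.6
Sum: 7.77 + 9.91 + 43.9 + 31.4 + 18.6 = 111.58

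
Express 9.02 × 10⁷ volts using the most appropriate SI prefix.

= 90.2 × 10⁶ volts; 10⁶ is mega.

90.2 megavolts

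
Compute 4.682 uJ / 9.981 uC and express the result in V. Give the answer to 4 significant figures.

(4.682e-6) / (9.981e-6) = 0.469091 V

0.4691 V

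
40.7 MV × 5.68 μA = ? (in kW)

40.7 × 10^6 × 5.68 × 10^-6 = 231.176 W

0.231176 kW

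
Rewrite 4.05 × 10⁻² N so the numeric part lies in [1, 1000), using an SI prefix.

= 40.5 × 10⁻³ N; 10⁻³ is milli.

40.5 mN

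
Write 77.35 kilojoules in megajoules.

kilo = 10³, mega = 10⁶; factor is 10⁻³.
77.35 × 10⁻³ = 0.07735

0.07735 megajoules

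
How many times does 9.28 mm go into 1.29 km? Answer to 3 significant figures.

(1.29e3) / (9.28e-3) = 0.139e6

139000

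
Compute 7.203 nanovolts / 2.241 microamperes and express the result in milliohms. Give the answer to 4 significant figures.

(7.203e-9) / (2.241e-6) = 3.21419e-3 Ω

3.214 milliohms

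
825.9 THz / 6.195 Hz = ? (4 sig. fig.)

133300000000000

(825.9 × 10¹²) / (6.195) = 133.32 × 10¹²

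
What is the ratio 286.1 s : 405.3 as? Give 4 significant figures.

705900000000000000

(286.1) / (405.3 × 10^-18) = 0.7059 × 10^18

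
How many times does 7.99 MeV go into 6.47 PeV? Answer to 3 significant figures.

(6.47e15) / (7.99e6) = 0.8098e9

810000000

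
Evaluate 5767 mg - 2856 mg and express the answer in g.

2.911 g

In g:
  5767 mg = 5767e-3 g = 5.767
  2856 mg = 2856e-3 g = 2.856
Difference: 5.767 - 2.856 = 2.911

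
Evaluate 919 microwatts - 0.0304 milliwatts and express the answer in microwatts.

In microwatts:
  919 microwatts → 919
  0.0304 milliwatts = 0.0304e3 microwatts = 30.4
Difference: 919 - 30.4 = 888.6

888.6 microwatts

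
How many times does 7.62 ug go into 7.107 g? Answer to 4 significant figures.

(7.107) / (7.62 × 10⁻⁶) = 0.93268 × 10⁶

932700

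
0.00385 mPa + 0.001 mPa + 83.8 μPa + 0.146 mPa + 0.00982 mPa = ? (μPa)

In μPa:
  0.00385 mPa = 0.00385 × 10³ μPa = 3.85
  0.001 mPa = 0.001 × 10³ μPa = 1
  83.8 μPa → 83.8
  0.146 mPa = 0.146 × 10³ μPa = 146
  0.00982 mPa = 0.00982 × 10³ μPa = 9.82
Sum: 3.85 + 1 + 83.8 + 146 + 9.82 = 244.47

244.47 μPa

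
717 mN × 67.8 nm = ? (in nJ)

717e-3 × 67.8e-9 = 48612.6e-12 J

48.6126 nJ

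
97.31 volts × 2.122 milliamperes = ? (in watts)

97.31 × 2.122e-3 = 206.49182e-3 W

0.20649182 watts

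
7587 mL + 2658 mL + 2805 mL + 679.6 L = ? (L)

692.65 L

In L:
  7587 mL = 7587e-3 L = 7.587
  2658 mL = 2658e-3 L = 2.658
  2805 mL = 2805e-3 L = 2.805
  679.6 L → 679.6
Sum: 7.587 + 2.658 + 2.805 + 679.6 = 692.65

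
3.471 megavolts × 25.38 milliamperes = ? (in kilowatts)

3.471e6 × 25.38e-3 = 88.09398e3 W

88.09398 kilowatts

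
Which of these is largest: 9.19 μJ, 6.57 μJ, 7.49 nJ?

9.19 μJ = 0.00000919 J
6.57 μJ = 0.00000657 J
7.49 nJ = 0.00000000749 J

9.19 μJ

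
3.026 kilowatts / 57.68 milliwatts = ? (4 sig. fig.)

(3.026 × 10^3) / (57.68 × 10^-3) = 0.052462 × 10^6

52460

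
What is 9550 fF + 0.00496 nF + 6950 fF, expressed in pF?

21.46 pF

In pF:
  9550 fF = 9550 × 10⁻³ pF = 9.55
  0.00496 nF = 0.00496 × 10³ pF = 4.96
  6950 fF = 6950 × 10⁻³ pF = 6.95
Sum: 9.55 + 4.96 + 6.95 = 21.46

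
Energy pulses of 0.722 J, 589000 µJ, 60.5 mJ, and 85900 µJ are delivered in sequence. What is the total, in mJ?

1457.4 mJ

In mJ:
  0.722 J = 0.722e3 mJ = 722
  589000 µJ = 589000e-3 mJ = 589
  60.5 mJ → 60.5
  85900 µJ = 85900e-3 mJ = 85.9
Sum: 722 + 589 + 60.5 + 85.9 = 1457.4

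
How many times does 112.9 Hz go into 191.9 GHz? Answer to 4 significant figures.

1700000000

(191.9 × 10^9) / (112.9) = 1.6997 × 10^9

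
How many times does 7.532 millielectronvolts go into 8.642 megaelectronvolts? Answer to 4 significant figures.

(8.642 × 10⁶) / (7.532 × 10⁻³) = 1.1474 × 10⁹

1147000000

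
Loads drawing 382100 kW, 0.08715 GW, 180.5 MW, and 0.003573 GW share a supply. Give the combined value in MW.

653.323 MW

In MW:
  382100 kW = 382100 × 10^-3 MW = 382.1
  0.08715 GW = 0.08715 × 10^3 MW = 87.15
  180.5 MW → 180.5
  0.003573 GW = 0.003573 × 10^3 MW = 3.573
Sum: 382.1 + 87.15 + 180.5 + 3.573 = 653.323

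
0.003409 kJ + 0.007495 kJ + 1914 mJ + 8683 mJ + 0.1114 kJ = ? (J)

132.901 J

In J:
  0.003409 kJ = 0.003409 × 10³ J = 3.409
  0.007495 kJ = 0.007495 × 10³ J = 7.495
  1914 mJ = 1914 × 10⁻³ J = 1.914
  8683 mJ = 8683 × 10⁻³ J = 8.683
  0.1114 kJ = 0.1114 × 10³ J = 111.4
Sum: 3.409 + 7.495 + 1.914 + 8.683 + 111.4 = 132.901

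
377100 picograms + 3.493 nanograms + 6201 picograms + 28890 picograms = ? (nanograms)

415.684 nanograms

In nanograms:
  377100 picograms = 377100 × 10^-3 nanograms = 377.1
  3.493 nanograms → 3.493
  6201 picograms = 6201 × 10^-3 nanograms = 6.201
  28890 picograms = 28890 × 10^-3 nanograms = 28.89
Sum: 377.1 + 3.493 + 6.201 + 28.89 = 415.684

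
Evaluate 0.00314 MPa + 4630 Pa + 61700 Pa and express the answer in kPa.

In kPa:
  0.00314 MPa = 0.00314 × 10^3 kPa = 3.14
  4630 Pa = 4630 × 10^-3 kPa = 4.63
  61700 Pa = 61700 × 10^-3 kPa = 61.7
Sum: 3.14 + 4.63 + 61.7 = 69.47

69.47 kPa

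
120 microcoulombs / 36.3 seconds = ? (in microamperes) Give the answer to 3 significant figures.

3.31 microamperes

(120 × 10^-6) / (36.3) = 3.3058 × 10^-6 A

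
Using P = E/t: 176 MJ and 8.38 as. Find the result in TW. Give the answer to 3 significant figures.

(176 × 10⁶) / (8.38 × 10⁻¹⁸) = 21.002 × 10²⁴ W

21000000000000 TW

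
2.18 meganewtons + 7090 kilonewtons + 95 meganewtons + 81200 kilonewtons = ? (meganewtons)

185.47 meganewtons

In meganewtons:
  2.18 meganewtons → 2.18
  7090 kilonewtons = 7090 × 10⁻³ meganewtons = 7.09
  95 meganewtons → 95
  81200 kilonewtons = 81200 × 10⁻³ meganewtons = 81.2
Sum: 2.18 + 7.09 + 95 + 81.2 = 185.47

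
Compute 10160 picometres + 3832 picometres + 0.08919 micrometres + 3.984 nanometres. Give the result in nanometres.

107.166 nanometres

In nanometres:
  10160 picometres = 10160e-3 nanometres = 10.16
  3832 picometres = 3832e-3 nanometres = 3.832
  0.08919 micrometres = 0.08919e3 nanometres = 89.19
  3.984 nanometres → 3.984
Sum: 10.16 + 3.832 + 89.19 + 3.984 = 107.166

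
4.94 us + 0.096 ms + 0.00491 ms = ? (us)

105.85 us

In us:
  4.94 us → 4.94
  0.096 ms = 0.096 × 10³ us = 96
  0.00491 ms = 0.00491 × 10³ us = 4.91
Sum: 4.94 + 96 + 4.91 = 105.85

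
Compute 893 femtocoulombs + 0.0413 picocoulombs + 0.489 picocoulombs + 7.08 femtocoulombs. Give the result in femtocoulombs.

1430.38 femtocoulombs

In femtocoulombs:
  893 femtocoulombs → 893
  0.0413 picocoulombs = 0.0413 × 10^3 femtocoulombs = 41.3
  0.489 picocoulombs = 0.489 × 10^3 femtocoulombs = 489
  7.08 femtocoulombs → 7.08
Sum: 893 + 41.3 + 489 + 7.08 = 1430.38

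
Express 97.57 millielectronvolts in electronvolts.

milli = 10^-3, (no prefix) = 10^0; factor is 10^-3.
97.57 × 10^-3 = 0.09757

0.09757 electronvolts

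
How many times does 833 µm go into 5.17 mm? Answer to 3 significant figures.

(5.17 × 10^-3) / (833 × 10^-6) = 0.006206 × 10^3

6.21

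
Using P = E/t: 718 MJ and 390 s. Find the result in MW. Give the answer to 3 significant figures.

(718e6) / (390) = 1.841e6 W

1.84 MW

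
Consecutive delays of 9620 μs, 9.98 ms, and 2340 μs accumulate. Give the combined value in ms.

21.94 ms

In ms:
  9620 μs = 9620 × 10⁻³ ms = 9.62
  9.98 ms → 9.98
  2340 μs = 2340 × 10⁻³ ms = 2.34
Sum: 9.62 + 9.98 + 2.34 = 21.94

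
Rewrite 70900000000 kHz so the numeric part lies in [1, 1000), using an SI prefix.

= 70.9e12 Hz; 1e12 is tera.

70.9 THz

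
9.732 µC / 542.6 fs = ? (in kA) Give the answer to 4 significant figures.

17940 kA

(9.732 × 10^-6) / (542.6 × 10^-15) = 0.0179359 × 10^9 A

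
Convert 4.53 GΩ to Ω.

4530000000 Ω

giga = 10⁹, (no prefix) = 10⁰; factor is 10⁹.
4.53 × 10⁹ = 4530000000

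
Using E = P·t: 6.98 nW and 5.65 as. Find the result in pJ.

6.98e-9 × 5.65e-18 = 39.437e-27 J

0.000000000000039437 pJ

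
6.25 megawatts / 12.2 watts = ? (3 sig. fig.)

(6.25e6) / (12.2) = 0.5123e6

512000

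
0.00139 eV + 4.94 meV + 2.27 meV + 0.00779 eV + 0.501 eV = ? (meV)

In meV:
  0.00139 eV = 0.00139e3 meV = 1.39
  4.94 meV → 4.94
  2.27 meV → 2.27
  0.00779 eV = 0.00779e3 meV = 7.79
  0.501 eV = 0.501e3 meV = 501
Sum: 1.39 + 4.94 + 2.27 + 7.79 + 501 = 517.39

517.39 meV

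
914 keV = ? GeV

0.000914 GeV

kilo = 10^3, giga = 10^9; factor is 10^-6.
914 × 10^-6 = 0.000914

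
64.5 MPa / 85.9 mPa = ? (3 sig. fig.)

751000000

(64.5 × 10^6) / (85.9 × 10^-3) = 0.7509 × 10^9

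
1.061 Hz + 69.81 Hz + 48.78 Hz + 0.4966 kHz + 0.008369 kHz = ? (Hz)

624.62 Hz

In Hz:
  1.061 Hz → 1.061
  69.81 Hz → 69.81
  48.78 Hz → 48.78
  0.4966 kHz = 0.4966 × 10³ Hz = 496.6
  0.008369 kHz = 0.008369 × 10³ Hz = 8.369
Sum: 1.061 + 69.81 + 48.78 + 496.6 + 8.369 = 624.62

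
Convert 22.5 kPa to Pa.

kilo = 10^3, (no prefix) = 10^0; factor is 10^3.
22.5 × 10^3 = 22500

22500 Pa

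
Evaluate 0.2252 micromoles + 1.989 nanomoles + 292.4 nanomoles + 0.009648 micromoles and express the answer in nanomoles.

529.237 nanomoles

In nanomoles:
  0.2252 micromoles = 0.2252 × 10^3 nanomoles = 225.2
  1.989 nanomoles → 1.989
  292.4 nanomoles → 292.4
  0.009648 micromoles = 0.009648 × 10^3 nanomoles = 9.648
Sum: 225.2 + 1.989 + 292.4 + 9.648 = 529.237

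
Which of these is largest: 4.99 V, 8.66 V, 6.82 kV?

4.99 V = 4.99 V
8.66 V = 8.66 V
6.82 kV = 6820 V

6.82 kV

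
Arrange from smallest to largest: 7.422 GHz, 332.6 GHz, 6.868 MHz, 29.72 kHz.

29.72 kHz < 6.868 MHz < 7.422 GHz < 332.6 GHz

7.422 GHz = 7422000000 Hz
332.6 GHz = 332600000000 Hz
6.868 MHz = 6868000 Hz
29.72 kHz = 29720 Hz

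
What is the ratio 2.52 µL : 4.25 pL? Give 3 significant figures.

(2.52 × 10⁻⁶) / (4.25 × 10⁻¹²) = 0.5929 × 10⁶

593000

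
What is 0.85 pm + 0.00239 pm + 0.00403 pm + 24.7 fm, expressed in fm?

881.12 fm

In fm:
  0.85 pm = 0.85e3 fm = 850
  0.00239 pm = 0.00239e3 fm = 2.39
  0.00403 pm = 0.00403e3 fm = 4.03
  24.7 fm → 24.7
Sum: 850 + 2.39 + 4.03 + 24.7 = 881.12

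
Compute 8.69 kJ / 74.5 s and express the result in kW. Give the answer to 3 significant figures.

0.117 kW

(8.69e3) / (74.5) = 0.11664e3 W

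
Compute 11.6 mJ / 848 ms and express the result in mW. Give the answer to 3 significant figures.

(11.6 × 10^-3) / (848 × 10^-3) = 0.013679 W

13.7 mW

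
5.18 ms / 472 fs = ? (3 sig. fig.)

(5.18 × 10⁻³) / (472 × 10⁻¹⁵) = 0.01097 × 10¹²

11000000000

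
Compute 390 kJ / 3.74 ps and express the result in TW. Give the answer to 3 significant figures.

104000 TW

(390 × 10^3) / (3.74 × 10^-12) = 104.28 × 10^15 W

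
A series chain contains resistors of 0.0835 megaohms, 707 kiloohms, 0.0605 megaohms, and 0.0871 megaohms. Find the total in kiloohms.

In kiloohms:
  0.0835 megaohms = 0.0835 × 10^3 kiloohms = 83.5
  707 kiloohms → 707
  0.0605 megaohms = 0.0605 × 10^3 kiloohms = 60.5
  0.0871 megaohms = 0.0871 × 10^3 kiloohms = 87.1
Sum: 83.5 + 707 + 60.5 + 87.1 = 938.1

938.1 kiloohms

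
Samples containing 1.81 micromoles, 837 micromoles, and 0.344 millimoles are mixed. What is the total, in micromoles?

1182.81 micromoles

In micromoles:
  1.81 micromoles → 1.81
  837 micromoles → 837
  0.344 millimoles = 0.344 × 10^3 micromoles = 344
Sum: 1.81 + 837 + 344 = 1182.81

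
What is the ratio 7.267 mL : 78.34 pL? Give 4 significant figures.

92760000

(7.267e-3) / (78.34e-12) = 0.092762e9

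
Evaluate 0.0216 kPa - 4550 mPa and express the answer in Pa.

In Pa:
  0.0216 kPa = 0.0216 × 10³ Pa = 21.6
  4550 mPa = 4550 × 10⁻³ Pa = 4.55
Difference: 21.6 - 4.55 = 17.05

17.05 Pa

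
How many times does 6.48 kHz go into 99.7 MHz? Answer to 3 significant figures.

(99.7e6) / (6.48e3) = 15.39e3

15400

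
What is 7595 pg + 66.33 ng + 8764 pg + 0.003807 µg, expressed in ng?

86.496 ng

In ng:
  7595 pg = 7595e-3 ng = 7.595
  66.33 ng → 66.33
  8764 pg = 8764e-3 ng = 8.764
  0.003807 µg = 0.003807e3 ng = 3.807
Sum: 7.595 + 66.33 + 8.764 + 3.807 = 86.496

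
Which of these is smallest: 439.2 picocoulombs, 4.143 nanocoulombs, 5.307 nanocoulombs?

439.2 picocoulombs = 0.0000000004392 coulombs
4.143 nanocoulombs = 0.000000004143 coulombs
5.307 nanocoulombs = 0.000000005307 coulombs

439.2 picocoulombs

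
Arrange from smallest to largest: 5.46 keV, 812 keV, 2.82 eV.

5.46 keV = 5460 eV
812 keV = 812000 eV
2.82 eV = 2.82 eV

2.82 eV < 5.46 keV < 812 keV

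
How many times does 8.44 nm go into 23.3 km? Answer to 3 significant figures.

2760000000000

(23.3 × 10³) / (8.44 × 10⁻⁹) = 2.761 × 10¹²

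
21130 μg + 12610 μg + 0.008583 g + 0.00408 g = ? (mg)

46.403 mg

In mg:
  21130 μg = 21130e-3 mg = 21.13
  12610 μg = 12610e-3 mg = 12.61
  0.008583 g = 0.008583e3 mg = 8.583
  0.00408 g = 0.00408e3 mg = 4.08
Sum: 21.13 + 12.61 + 8.583 + 4.08 = 46.403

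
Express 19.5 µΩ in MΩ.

micro = 10⁻⁶, mega = 10⁶; factor is 10⁻¹².
19.5 × 10⁻¹² = 0.0000000000195

0.0000000000195 MΩ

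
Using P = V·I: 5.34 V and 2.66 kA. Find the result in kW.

5.34 × 2.66e3 = 14.2044e3 W

14.2044 kW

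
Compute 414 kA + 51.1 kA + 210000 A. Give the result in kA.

In kA:
  414 kA → 414
  51.1 kA → 51.1
  210000 A = 210000 × 10^-3 kA = 210
Sum: 414 + 51.1 + 210 = 675.1

675.1 kA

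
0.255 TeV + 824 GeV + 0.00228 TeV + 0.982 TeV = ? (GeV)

In GeV:
  0.255 TeV = 0.255e3 GeV = 255
  824 GeV → 824
  0.00228 TeV = 0.00228e3 GeV = 2.28
  0.982 TeV = 0.982e3 GeV = 982
Sum: 255 + 824 + 2.28 + 982 = 2063.28

2063.28 GeV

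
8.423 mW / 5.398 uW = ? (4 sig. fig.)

(8.423 × 10⁻³) / (5.398 × 10⁻⁶) = 1.5604 × 10³

1560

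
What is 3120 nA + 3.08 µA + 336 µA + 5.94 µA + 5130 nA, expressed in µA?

In µA:
  3120 nA = 3120e-3 µA = 3.12
  3.08 µA → 3.08
  336 µA → 336
  5.94 µA → 5.94
  5130 nA = 5130e-3 µA = 5.13
Sum: 3.12 + 3.08 + 336 + 5.94 + 5.13 = 353.27

353.27 µA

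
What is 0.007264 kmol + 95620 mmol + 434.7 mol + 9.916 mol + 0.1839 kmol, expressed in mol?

731.4 mol

In mol:
  0.007264 kmol = 0.007264 × 10^3 mol = 7.264
  95620 mmol = 95620 × 10^-3 mol = 95.62
  434.7 mol → 434.7
  9.916 mol → 9.916
  0.1839 kmol = 0.1839 × 10^3 mol = 183.9
Sum: 7.264 + 95.62 + 434.7 + 9.916 + 183.9 = 731.4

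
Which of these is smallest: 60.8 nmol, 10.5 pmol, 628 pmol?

60.8 nmol = 0.0000000608 mol
10.5 pmol = 0.0000000000105 mol
628 pmol = 0.000000000628 mol

10.5 pmol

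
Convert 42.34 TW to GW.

tera = 10^12, giga = 10^9; factor is 10^3.
42.34 × 10^3 = 42340

42340 GW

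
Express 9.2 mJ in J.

milli = 10^-3, (no prefix) = 10^0; factor is 10^-3.
9.2 × 10^-3 = 0.0092

0.0092 J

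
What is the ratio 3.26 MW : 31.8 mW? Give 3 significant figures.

(3.26 × 10^6) / (31.8 × 10^-3) = 0.1025 × 10^9

103000000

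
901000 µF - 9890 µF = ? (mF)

891.11 mF

In mF:
  901000 µF = 901000 × 10^-3 mF = 901
  9890 µF = 9890 × 10^-3 mF = 9.89
Difference: 901 - 9.89 = 891.11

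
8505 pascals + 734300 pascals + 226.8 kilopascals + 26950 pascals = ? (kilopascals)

In kilopascals:
  8505 pascals = 8505e-3 kilopascals = 8.505
  734300 pascals = 734300e-3 kilopascals = 734.3
  226.8 kilopascals → 226.8
  26950 pascals = 26950e-3 kilopascals = 26.95
Sum: 8.505 + 734.3 + 226.8 + 26.95 = 996.555

996.555 kilopascals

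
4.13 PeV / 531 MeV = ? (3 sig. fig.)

(4.13 × 10¹⁵) / (531 × 10⁶) = 0.007778 × 10⁹

7780000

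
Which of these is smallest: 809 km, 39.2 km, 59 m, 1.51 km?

59 m

809 km = 809000 m
39.2 km = 39200 m
59 m = 59 m
1.51 km = 1510 m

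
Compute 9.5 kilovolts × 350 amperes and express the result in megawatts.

3.325 megawatts

9.5 × 10³ × 350 = 3325 × 10³ W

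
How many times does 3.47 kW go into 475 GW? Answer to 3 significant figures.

(475e9) / (3.47e3) = 136.9e6

137000000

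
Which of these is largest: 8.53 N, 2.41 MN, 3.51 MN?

8.53 N = 8.53 N
2.41 MN = 2410000 N
3.51 MN = 3510000 N

3.51 MN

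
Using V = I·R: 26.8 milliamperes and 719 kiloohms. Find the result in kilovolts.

26.8 × 10^-3 × 719 × 10^3 = 19269.2 V

19.2692 kilovolts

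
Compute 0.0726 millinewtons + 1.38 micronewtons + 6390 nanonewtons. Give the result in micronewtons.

In micronewtons:
  0.0726 millinewtons = 0.0726 × 10³ micronewtons = 72.6
  1.38 micronewtons → 1.38
  6390 nanonewtons = 6390 × 10⁻³ micronewtons = 6.39
Sum: 72.6 + 1.38 + 6.39 = 80.37

80.37 micronewtons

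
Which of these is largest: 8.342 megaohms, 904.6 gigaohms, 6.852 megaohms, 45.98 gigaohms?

8.342 megaohms = 8342000 ohms
904.6 gigaohms = 904600000000 ohms
6.852 megaohms = 6852000 ohms
45.98 gigaohms = 45980000000 ohms

904.6 gigaohms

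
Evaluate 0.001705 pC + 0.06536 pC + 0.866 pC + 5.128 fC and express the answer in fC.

In fC:
  0.001705 pC = 0.001705 × 10^3 fC = 1.705
  0.06536 pC = 0.06536 × 10^3 fC = 65.36
  0.866 pC = 0.866 × 10^3 fC = 866
  5.128 fC → 5.128
Sum: 1.705 + 65.36 + 866 + 5.128 = 938.193

938.193 fC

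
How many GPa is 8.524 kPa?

kilo = 10³, giga = 10⁹; factor is 10⁻⁶.
8.524 × 10⁻⁶ = 0.000008524

0.000008524 GPa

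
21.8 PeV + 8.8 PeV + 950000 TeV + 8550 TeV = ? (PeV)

989.15 PeV

In PeV:
  21.8 PeV → 21.8
  8.8 PeV → 8.8
  950000 TeV = 950000e-3 PeV = 950
  8550 TeV = 8550e-3 PeV = 8.55
Sum: 21.8 + 8.8 + 950 + 8.55 = 989.15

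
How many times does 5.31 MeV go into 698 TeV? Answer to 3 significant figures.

(698 × 10¹²) / (5.31 × 10⁶) = 131.5 × 10⁶

131000000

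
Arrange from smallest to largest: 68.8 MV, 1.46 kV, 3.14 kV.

1.46 kV < 3.14 kV < 68.8 MV

68.8 MV = 68800000 V
1.46 kV = 1460 V
3.14 kV = 3140 V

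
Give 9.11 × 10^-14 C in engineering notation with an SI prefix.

= 91.1 × 10^-15 C; 10^-15 is femto.

91.1 fC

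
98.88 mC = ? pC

98880000000 pC

milli = 10^-3, pico = 10^-12; factor is 10^9.
98.88 × 10^9 = 98880000000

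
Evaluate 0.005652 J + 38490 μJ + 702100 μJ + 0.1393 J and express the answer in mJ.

885.542 mJ

In mJ:
  0.005652 J = 0.005652e3 mJ = 5.652
  38490 μJ = 38490e-3 mJ = 38.49
  702100 μJ = 702100e-3 mJ = 702.1
  0.1393 J = 0.1393e3 mJ = 139.3
Sum: 5.652 + 38.49 + 702.1 + 139.3 = 885.542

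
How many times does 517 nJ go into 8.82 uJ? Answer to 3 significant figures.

17.1

(8.82e-6) / (517e-9) = 0.01706e3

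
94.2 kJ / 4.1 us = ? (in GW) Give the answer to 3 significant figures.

23.0 GW

(94.2 × 10³) / (4.1 × 10⁻⁶) = 22.976 × 10⁹ W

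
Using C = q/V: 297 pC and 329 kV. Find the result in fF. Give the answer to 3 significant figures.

0.903 fF

(297e-12) / (329e3) = 0.90274e-15 F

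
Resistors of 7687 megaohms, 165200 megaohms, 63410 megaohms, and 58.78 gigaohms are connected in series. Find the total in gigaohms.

In gigaohms:
  7687 megaohms = 7687 × 10⁻³ gigaohms = 7.687
  165200 megaohms = 165200 × 10⁻³ gigaohms = 165.2
  63410 megaohms = 63410 × 10⁻³ gigaohms = 63.41
  58.78 gigaohms → 58.78
Sum: 7.687 + 165.2 + 63.41 + 58.78 = 295.077

295.077 gigaohms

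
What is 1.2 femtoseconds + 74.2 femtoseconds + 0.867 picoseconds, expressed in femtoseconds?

942.4 femtoseconds

In femtoseconds:
  1.2 femtoseconds → 1.2
  74.2 femtoseconds → 74.2
  0.867 picoseconds = 0.867e3 femtoseconds = 867
Sum: 1.2 + 74.2 + 867 = 942.4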